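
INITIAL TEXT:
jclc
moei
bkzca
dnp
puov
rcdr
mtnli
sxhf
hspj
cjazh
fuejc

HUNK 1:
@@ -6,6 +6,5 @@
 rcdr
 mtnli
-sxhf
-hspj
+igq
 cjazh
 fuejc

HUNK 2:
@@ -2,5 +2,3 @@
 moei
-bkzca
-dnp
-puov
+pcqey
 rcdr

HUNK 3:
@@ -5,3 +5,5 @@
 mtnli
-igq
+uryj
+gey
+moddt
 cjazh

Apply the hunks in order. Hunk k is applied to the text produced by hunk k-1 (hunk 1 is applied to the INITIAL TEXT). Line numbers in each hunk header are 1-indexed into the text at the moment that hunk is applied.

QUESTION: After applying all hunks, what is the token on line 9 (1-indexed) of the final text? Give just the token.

Hunk 1: at line 6 remove [sxhf,hspj] add [igq] -> 10 lines: jclc moei bkzca dnp puov rcdr mtnli igq cjazh fuejc
Hunk 2: at line 2 remove [bkzca,dnp,puov] add [pcqey] -> 8 lines: jclc moei pcqey rcdr mtnli igq cjazh fuejc
Hunk 3: at line 5 remove [igq] add [uryj,gey,moddt] -> 10 lines: jclc moei pcqey rcdr mtnli uryj gey moddt cjazh fuejc
Final line 9: cjazh

Answer: cjazh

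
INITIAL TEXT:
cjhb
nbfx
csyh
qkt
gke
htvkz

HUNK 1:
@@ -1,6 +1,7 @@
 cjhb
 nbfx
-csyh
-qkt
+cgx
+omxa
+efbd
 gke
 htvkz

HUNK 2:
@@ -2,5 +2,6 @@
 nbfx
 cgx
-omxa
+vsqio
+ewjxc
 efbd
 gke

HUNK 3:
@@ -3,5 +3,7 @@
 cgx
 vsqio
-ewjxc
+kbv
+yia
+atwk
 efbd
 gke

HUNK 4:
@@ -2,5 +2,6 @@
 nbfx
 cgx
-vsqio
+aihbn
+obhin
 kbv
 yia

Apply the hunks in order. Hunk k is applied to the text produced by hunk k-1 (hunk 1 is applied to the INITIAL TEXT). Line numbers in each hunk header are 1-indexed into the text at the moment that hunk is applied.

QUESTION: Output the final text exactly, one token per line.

Answer: cjhb
nbfx
cgx
aihbn
obhin
kbv
yia
atwk
efbd
gke
htvkz

Derivation:
Hunk 1: at line 1 remove [csyh,qkt] add [cgx,omxa,efbd] -> 7 lines: cjhb nbfx cgx omxa efbd gke htvkz
Hunk 2: at line 2 remove [omxa] add [vsqio,ewjxc] -> 8 lines: cjhb nbfx cgx vsqio ewjxc efbd gke htvkz
Hunk 3: at line 3 remove [ewjxc] add [kbv,yia,atwk] -> 10 lines: cjhb nbfx cgx vsqio kbv yia atwk efbd gke htvkz
Hunk 4: at line 2 remove [vsqio] add [aihbn,obhin] -> 11 lines: cjhb nbfx cgx aihbn obhin kbv yia atwk efbd gke htvkz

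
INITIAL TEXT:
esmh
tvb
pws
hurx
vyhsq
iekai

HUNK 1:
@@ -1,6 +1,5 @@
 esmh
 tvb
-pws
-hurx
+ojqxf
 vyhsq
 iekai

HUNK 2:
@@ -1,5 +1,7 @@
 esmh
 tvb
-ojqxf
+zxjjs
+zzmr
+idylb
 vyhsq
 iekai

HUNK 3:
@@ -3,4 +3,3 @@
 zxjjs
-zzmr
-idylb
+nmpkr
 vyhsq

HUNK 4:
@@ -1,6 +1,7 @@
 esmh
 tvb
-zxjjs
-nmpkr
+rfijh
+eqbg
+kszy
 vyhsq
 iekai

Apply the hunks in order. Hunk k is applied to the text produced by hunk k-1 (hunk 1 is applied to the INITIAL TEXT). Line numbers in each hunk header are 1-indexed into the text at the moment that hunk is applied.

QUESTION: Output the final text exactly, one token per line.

Hunk 1: at line 1 remove [pws,hurx] add [ojqxf] -> 5 lines: esmh tvb ojqxf vyhsq iekai
Hunk 2: at line 1 remove [ojqxf] add [zxjjs,zzmr,idylb] -> 7 lines: esmh tvb zxjjs zzmr idylb vyhsq iekai
Hunk 3: at line 3 remove [zzmr,idylb] add [nmpkr] -> 6 lines: esmh tvb zxjjs nmpkr vyhsq iekai
Hunk 4: at line 1 remove [zxjjs,nmpkr] add [rfijh,eqbg,kszy] -> 7 lines: esmh tvb rfijh eqbg kszy vyhsq iekai

Answer: esmh
tvb
rfijh
eqbg
kszy
vyhsq
iekai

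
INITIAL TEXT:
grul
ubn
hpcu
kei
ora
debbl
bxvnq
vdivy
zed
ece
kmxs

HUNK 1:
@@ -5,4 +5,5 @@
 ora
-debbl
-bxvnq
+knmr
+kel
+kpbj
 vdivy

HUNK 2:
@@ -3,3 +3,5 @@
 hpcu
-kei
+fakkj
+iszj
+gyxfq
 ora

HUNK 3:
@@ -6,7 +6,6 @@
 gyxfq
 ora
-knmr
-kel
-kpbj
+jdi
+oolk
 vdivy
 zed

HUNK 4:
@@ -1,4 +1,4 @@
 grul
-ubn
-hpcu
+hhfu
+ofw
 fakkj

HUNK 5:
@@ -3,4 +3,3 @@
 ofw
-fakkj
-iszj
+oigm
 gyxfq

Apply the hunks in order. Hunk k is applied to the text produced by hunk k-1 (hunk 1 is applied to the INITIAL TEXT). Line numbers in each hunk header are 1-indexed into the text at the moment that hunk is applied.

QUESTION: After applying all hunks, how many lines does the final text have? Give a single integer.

Answer: 12

Derivation:
Hunk 1: at line 5 remove [debbl,bxvnq] add [knmr,kel,kpbj] -> 12 lines: grul ubn hpcu kei ora knmr kel kpbj vdivy zed ece kmxs
Hunk 2: at line 3 remove [kei] add [fakkj,iszj,gyxfq] -> 14 lines: grul ubn hpcu fakkj iszj gyxfq ora knmr kel kpbj vdivy zed ece kmxs
Hunk 3: at line 6 remove [knmr,kel,kpbj] add [jdi,oolk] -> 13 lines: grul ubn hpcu fakkj iszj gyxfq ora jdi oolk vdivy zed ece kmxs
Hunk 4: at line 1 remove [ubn,hpcu] add [hhfu,ofw] -> 13 lines: grul hhfu ofw fakkj iszj gyxfq ora jdi oolk vdivy zed ece kmxs
Hunk 5: at line 3 remove [fakkj,iszj] add [oigm] -> 12 lines: grul hhfu ofw oigm gyxfq ora jdi oolk vdivy zed ece kmxs
Final line count: 12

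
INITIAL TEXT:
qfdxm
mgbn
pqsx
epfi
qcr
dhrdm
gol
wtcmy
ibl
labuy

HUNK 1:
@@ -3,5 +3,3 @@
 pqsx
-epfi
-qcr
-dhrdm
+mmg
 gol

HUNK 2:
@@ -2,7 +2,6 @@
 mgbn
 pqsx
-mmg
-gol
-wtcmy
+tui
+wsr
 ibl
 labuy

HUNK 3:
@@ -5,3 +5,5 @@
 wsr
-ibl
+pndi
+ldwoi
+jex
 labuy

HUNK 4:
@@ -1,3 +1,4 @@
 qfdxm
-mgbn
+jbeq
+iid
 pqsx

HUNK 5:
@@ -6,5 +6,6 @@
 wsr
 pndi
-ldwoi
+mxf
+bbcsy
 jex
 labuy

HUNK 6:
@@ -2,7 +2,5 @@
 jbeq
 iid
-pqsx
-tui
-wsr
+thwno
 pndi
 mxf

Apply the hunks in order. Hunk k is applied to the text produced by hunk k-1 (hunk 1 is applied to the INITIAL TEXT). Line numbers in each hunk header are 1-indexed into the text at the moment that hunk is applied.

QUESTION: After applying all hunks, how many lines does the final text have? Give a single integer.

Answer: 9

Derivation:
Hunk 1: at line 3 remove [epfi,qcr,dhrdm] add [mmg] -> 8 lines: qfdxm mgbn pqsx mmg gol wtcmy ibl labuy
Hunk 2: at line 2 remove [mmg,gol,wtcmy] add [tui,wsr] -> 7 lines: qfdxm mgbn pqsx tui wsr ibl labuy
Hunk 3: at line 5 remove [ibl] add [pndi,ldwoi,jex] -> 9 lines: qfdxm mgbn pqsx tui wsr pndi ldwoi jex labuy
Hunk 4: at line 1 remove [mgbn] add [jbeq,iid] -> 10 lines: qfdxm jbeq iid pqsx tui wsr pndi ldwoi jex labuy
Hunk 5: at line 6 remove [ldwoi] add [mxf,bbcsy] -> 11 lines: qfdxm jbeq iid pqsx tui wsr pndi mxf bbcsy jex labuy
Hunk 6: at line 2 remove [pqsx,tui,wsr] add [thwno] -> 9 lines: qfdxm jbeq iid thwno pndi mxf bbcsy jex labuy
Final line count: 9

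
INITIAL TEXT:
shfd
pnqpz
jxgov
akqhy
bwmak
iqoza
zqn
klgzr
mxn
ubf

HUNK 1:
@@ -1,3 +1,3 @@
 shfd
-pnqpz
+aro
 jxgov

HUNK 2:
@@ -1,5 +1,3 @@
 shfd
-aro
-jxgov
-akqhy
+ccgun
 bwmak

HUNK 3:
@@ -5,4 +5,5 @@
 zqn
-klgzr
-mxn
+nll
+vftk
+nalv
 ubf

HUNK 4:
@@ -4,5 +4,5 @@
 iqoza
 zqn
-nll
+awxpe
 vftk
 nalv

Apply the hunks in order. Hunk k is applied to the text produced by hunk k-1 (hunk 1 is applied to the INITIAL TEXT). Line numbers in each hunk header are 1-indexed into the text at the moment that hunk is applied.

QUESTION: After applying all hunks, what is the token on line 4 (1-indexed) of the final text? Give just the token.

Hunk 1: at line 1 remove [pnqpz] add [aro] -> 10 lines: shfd aro jxgov akqhy bwmak iqoza zqn klgzr mxn ubf
Hunk 2: at line 1 remove [aro,jxgov,akqhy] add [ccgun] -> 8 lines: shfd ccgun bwmak iqoza zqn klgzr mxn ubf
Hunk 3: at line 5 remove [klgzr,mxn] add [nll,vftk,nalv] -> 9 lines: shfd ccgun bwmak iqoza zqn nll vftk nalv ubf
Hunk 4: at line 4 remove [nll] add [awxpe] -> 9 lines: shfd ccgun bwmak iqoza zqn awxpe vftk nalv ubf
Final line 4: iqoza

Answer: iqoza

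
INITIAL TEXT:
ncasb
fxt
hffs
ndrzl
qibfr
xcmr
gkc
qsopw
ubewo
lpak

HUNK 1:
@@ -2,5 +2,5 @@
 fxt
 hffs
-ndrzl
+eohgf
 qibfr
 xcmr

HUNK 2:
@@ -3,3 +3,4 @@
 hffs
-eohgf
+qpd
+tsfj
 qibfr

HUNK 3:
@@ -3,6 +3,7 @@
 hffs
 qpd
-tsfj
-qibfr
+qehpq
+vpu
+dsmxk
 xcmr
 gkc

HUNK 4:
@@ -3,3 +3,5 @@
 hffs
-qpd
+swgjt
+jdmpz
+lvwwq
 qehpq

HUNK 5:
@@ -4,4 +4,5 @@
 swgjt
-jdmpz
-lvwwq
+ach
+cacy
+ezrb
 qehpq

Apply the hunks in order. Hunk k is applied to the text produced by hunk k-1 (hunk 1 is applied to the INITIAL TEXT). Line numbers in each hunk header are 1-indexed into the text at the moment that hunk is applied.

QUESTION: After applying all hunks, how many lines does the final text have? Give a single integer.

Hunk 1: at line 2 remove [ndrzl] add [eohgf] -> 10 lines: ncasb fxt hffs eohgf qibfr xcmr gkc qsopw ubewo lpak
Hunk 2: at line 3 remove [eohgf] add [qpd,tsfj] -> 11 lines: ncasb fxt hffs qpd tsfj qibfr xcmr gkc qsopw ubewo lpak
Hunk 3: at line 3 remove [tsfj,qibfr] add [qehpq,vpu,dsmxk] -> 12 lines: ncasb fxt hffs qpd qehpq vpu dsmxk xcmr gkc qsopw ubewo lpak
Hunk 4: at line 3 remove [qpd] add [swgjt,jdmpz,lvwwq] -> 14 lines: ncasb fxt hffs swgjt jdmpz lvwwq qehpq vpu dsmxk xcmr gkc qsopw ubewo lpak
Hunk 5: at line 4 remove [jdmpz,lvwwq] add [ach,cacy,ezrb] -> 15 lines: ncasb fxt hffs swgjt ach cacy ezrb qehpq vpu dsmxk xcmr gkc qsopw ubewo lpak
Final line count: 15

Answer: 15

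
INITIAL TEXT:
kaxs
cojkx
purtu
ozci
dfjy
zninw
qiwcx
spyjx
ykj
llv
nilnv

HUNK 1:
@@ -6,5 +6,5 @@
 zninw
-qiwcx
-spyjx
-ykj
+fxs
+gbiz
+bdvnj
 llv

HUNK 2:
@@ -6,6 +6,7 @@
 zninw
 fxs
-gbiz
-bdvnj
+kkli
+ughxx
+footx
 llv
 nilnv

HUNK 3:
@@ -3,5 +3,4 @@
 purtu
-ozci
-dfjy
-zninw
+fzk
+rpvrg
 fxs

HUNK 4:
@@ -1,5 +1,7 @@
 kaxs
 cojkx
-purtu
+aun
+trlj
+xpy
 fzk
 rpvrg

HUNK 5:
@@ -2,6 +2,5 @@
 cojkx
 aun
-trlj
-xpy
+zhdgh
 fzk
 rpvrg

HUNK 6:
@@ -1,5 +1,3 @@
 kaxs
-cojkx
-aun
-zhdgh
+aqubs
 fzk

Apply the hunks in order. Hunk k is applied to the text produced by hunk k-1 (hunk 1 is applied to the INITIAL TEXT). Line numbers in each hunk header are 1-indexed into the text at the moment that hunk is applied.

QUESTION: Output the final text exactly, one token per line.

Answer: kaxs
aqubs
fzk
rpvrg
fxs
kkli
ughxx
footx
llv
nilnv

Derivation:
Hunk 1: at line 6 remove [qiwcx,spyjx,ykj] add [fxs,gbiz,bdvnj] -> 11 lines: kaxs cojkx purtu ozci dfjy zninw fxs gbiz bdvnj llv nilnv
Hunk 2: at line 6 remove [gbiz,bdvnj] add [kkli,ughxx,footx] -> 12 lines: kaxs cojkx purtu ozci dfjy zninw fxs kkli ughxx footx llv nilnv
Hunk 3: at line 3 remove [ozci,dfjy,zninw] add [fzk,rpvrg] -> 11 lines: kaxs cojkx purtu fzk rpvrg fxs kkli ughxx footx llv nilnv
Hunk 4: at line 1 remove [purtu] add [aun,trlj,xpy] -> 13 lines: kaxs cojkx aun trlj xpy fzk rpvrg fxs kkli ughxx footx llv nilnv
Hunk 5: at line 2 remove [trlj,xpy] add [zhdgh] -> 12 lines: kaxs cojkx aun zhdgh fzk rpvrg fxs kkli ughxx footx llv nilnv
Hunk 6: at line 1 remove [cojkx,aun,zhdgh] add [aqubs] -> 10 lines: kaxs aqubs fzk rpvrg fxs kkli ughxx footx llv nilnv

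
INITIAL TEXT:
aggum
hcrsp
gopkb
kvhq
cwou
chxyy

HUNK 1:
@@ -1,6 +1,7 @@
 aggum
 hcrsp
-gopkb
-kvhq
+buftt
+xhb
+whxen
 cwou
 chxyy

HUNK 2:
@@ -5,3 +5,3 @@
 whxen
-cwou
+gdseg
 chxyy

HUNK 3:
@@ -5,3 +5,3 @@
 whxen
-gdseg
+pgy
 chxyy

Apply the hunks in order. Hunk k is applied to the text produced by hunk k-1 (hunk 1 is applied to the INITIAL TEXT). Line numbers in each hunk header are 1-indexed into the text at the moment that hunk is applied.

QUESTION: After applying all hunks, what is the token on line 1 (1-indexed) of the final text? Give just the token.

Hunk 1: at line 1 remove [gopkb,kvhq] add [buftt,xhb,whxen] -> 7 lines: aggum hcrsp buftt xhb whxen cwou chxyy
Hunk 2: at line 5 remove [cwou] add [gdseg] -> 7 lines: aggum hcrsp buftt xhb whxen gdseg chxyy
Hunk 3: at line 5 remove [gdseg] add [pgy] -> 7 lines: aggum hcrsp buftt xhb whxen pgy chxyy
Final line 1: aggum

Answer: aggum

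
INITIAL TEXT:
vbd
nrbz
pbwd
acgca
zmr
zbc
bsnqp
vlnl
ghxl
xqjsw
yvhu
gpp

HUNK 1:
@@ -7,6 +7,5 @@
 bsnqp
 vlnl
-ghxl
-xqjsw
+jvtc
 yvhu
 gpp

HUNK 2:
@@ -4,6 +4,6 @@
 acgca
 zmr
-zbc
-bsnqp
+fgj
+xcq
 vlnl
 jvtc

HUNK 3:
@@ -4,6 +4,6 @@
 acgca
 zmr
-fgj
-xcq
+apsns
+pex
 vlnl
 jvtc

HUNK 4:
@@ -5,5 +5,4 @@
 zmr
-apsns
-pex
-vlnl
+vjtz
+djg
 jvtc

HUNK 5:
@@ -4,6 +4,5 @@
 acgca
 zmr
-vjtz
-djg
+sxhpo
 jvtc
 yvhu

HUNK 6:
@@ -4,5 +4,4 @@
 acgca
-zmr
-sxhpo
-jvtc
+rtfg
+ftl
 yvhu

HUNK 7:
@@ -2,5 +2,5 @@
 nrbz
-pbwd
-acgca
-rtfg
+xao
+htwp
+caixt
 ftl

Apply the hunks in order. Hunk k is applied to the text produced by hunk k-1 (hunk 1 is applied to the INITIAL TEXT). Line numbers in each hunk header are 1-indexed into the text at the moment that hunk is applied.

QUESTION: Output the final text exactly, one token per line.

Answer: vbd
nrbz
xao
htwp
caixt
ftl
yvhu
gpp

Derivation:
Hunk 1: at line 7 remove [ghxl,xqjsw] add [jvtc] -> 11 lines: vbd nrbz pbwd acgca zmr zbc bsnqp vlnl jvtc yvhu gpp
Hunk 2: at line 4 remove [zbc,bsnqp] add [fgj,xcq] -> 11 lines: vbd nrbz pbwd acgca zmr fgj xcq vlnl jvtc yvhu gpp
Hunk 3: at line 4 remove [fgj,xcq] add [apsns,pex] -> 11 lines: vbd nrbz pbwd acgca zmr apsns pex vlnl jvtc yvhu gpp
Hunk 4: at line 5 remove [apsns,pex,vlnl] add [vjtz,djg] -> 10 lines: vbd nrbz pbwd acgca zmr vjtz djg jvtc yvhu gpp
Hunk 5: at line 4 remove [vjtz,djg] add [sxhpo] -> 9 lines: vbd nrbz pbwd acgca zmr sxhpo jvtc yvhu gpp
Hunk 6: at line 4 remove [zmr,sxhpo,jvtc] add [rtfg,ftl] -> 8 lines: vbd nrbz pbwd acgca rtfg ftl yvhu gpp
Hunk 7: at line 2 remove [pbwd,acgca,rtfg] add [xao,htwp,caixt] -> 8 lines: vbd nrbz xao htwp caixt ftl yvhu gpp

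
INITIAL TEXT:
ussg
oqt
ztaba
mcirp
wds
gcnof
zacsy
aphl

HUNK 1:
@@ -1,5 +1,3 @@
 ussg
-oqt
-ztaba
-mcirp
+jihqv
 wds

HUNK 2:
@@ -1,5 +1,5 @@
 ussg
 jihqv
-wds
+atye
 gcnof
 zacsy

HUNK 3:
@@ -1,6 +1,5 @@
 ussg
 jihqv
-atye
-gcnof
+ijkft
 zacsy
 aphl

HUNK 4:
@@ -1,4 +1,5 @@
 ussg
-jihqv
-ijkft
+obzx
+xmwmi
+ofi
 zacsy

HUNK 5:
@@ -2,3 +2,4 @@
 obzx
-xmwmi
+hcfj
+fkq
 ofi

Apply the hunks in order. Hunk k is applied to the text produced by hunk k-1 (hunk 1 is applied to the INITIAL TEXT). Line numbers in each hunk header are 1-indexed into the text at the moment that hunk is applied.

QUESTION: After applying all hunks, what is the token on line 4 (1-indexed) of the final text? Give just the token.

Hunk 1: at line 1 remove [oqt,ztaba,mcirp] add [jihqv] -> 6 lines: ussg jihqv wds gcnof zacsy aphl
Hunk 2: at line 1 remove [wds] add [atye] -> 6 lines: ussg jihqv atye gcnof zacsy aphl
Hunk 3: at line 1 remove [atye,gcnof] add [ijkft] -> 5 lines: ussg jihqv ijkft zacsy aphl
Hunk 4: at line 1 remove [jihqv,ijkft] add [obzx,xmwmi,ofi] -> 6 lines: ussg obzx xmwmi ofi zacsy aphl
Hunk 5: at line 2 remove [xmwmi] add [hcfj,fkq] -> 7 lines: ussg obzx hcfj fkq ofi zacsy aphl
Final line 4: fkq

Answer: fkq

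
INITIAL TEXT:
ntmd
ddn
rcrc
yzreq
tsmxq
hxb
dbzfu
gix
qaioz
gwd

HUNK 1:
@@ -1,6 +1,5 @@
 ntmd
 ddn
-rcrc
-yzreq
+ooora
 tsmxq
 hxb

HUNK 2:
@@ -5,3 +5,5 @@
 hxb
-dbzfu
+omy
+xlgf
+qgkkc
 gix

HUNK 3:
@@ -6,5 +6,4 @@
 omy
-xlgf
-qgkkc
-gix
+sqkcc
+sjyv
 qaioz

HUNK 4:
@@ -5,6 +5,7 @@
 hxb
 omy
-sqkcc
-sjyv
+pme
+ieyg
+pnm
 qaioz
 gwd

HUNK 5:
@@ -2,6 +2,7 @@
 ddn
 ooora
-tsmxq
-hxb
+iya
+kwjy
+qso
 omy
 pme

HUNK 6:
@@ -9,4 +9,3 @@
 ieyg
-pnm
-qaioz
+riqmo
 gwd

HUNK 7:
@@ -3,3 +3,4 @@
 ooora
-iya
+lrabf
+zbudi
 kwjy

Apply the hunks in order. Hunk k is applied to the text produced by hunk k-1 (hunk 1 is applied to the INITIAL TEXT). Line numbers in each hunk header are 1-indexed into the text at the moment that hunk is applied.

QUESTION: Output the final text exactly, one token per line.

Answer: ntmd
ddn
ooora
lrabf
zbudi
kwjy
qso
omy
pme
ieyg
riqmo
gwd

Derivation:
Hunk 1: at line 1 remove [rcrc,yzreq] add [ooora] -> 9 lines: ntmd ddn ooora tsmxq hxb dbzfu gix qaioz gwd
Hunk 2: at line 5 remove [dbzfu] add [omy,xlgf,qgkkc] -> 11 lines: ntmd ddn ooora tsmxq hxb omy xlgf qgkkc gix qaioz gwd
Hunk 3: at line 6 remove [xlgf,qgkkc,gix] add [sqkcc,sjyv] -> 10 lines: ntmd ddn ooora tsmxq hxb omy sqkcc sjyv qaioz gwd
Hunk 4: at line 5 remove [sqkcc,sjyv] add [pme,ieyg,pnm] -> 11 lines: ntmd ddn ooora tsmxq hxb omy pme ieyg pnm qaioz gwd
Hunk 5: at line 2 remove [tsmxq,hxb] add [iya,kwjy,qso] -> 12 lines: ntmd ddn ooora iya kwjy qso omy pme ieyg pnm qaioz gwd
Hunk 6: at line 9 remove [pnm,qaioz] add [riqmo] -> 11 lines: ntmd ddn ooora iya kwjy qso omy pme ieyg riqmo gwd
Hunk 7: at line 3 remove [iya] add [lrabf,zbudi] -> 12 lines: ntmd ddn ooora lrabf zbudi kwjy qso omy pme ieyg riqmo gwd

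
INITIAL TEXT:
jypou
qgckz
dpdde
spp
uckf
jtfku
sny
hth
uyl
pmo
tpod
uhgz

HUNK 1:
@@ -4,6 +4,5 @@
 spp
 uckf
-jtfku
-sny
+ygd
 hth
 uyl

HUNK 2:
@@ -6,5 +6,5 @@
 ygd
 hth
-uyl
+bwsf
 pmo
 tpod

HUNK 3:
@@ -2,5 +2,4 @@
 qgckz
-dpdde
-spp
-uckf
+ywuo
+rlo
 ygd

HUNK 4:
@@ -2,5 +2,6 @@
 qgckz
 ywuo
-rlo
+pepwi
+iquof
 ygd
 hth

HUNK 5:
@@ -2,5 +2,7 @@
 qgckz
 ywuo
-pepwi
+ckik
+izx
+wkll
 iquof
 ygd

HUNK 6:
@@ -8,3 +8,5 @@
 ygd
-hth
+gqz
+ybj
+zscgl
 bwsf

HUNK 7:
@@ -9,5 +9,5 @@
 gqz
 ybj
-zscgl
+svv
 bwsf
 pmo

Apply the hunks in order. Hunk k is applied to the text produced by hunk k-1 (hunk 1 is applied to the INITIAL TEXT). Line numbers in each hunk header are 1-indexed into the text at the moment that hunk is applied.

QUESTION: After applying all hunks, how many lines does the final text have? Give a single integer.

Hunk 1: at line 4 remove [jtfku,sny] add [ygd] -> 11 lines: jypou qgckz dpdde spp uckf ygd hth uyl pmo tpod uhgz
Hunk 2: at line 6 remove [uyl] add [bwsf] -> 11 lines: jypou qgckz dpdde spp uckf ygd hth bwsf pmo tpod uhgz
Hunk 3: at line 2 remove [dpdde,spp,uckf] add [ywuo,rlo] -> 10 lines: jypou qgckz ywuo rlo ygd hth bwsf pmo tpod uhgz
Hunk 4: at line 2 remove [rlo] add [pepwi,iquof] -> 11 lines: jypou qgckz ywuo pepwi iquof ygd hth bwsf pmo tpod uhgz
Hunk 5: at line 2 remove [pepwi] add [ckik,izx,wkll] -> 13 lines: jypou qgckz ywuo ckik izx wkll iquof ygd hth bwsf pmo tpod uhgz
Hunk 6: at line 8 remove [hth] add [gqz,ybj,zscgl] -> 15 lines: jypou qgckz ywuo ckik izx wkll iquof ygd gqz ybj zscgl bwsf pmo tpod uhgz
Hunk 7: at line 9 remove [zscgl] add [svv] -> 15 lines: jypou qgckz ywuo ckik izx wkll iquof ygd gqz ybj svv bwsf pmo tpod uhgz
Final line count: 15

Answer: 15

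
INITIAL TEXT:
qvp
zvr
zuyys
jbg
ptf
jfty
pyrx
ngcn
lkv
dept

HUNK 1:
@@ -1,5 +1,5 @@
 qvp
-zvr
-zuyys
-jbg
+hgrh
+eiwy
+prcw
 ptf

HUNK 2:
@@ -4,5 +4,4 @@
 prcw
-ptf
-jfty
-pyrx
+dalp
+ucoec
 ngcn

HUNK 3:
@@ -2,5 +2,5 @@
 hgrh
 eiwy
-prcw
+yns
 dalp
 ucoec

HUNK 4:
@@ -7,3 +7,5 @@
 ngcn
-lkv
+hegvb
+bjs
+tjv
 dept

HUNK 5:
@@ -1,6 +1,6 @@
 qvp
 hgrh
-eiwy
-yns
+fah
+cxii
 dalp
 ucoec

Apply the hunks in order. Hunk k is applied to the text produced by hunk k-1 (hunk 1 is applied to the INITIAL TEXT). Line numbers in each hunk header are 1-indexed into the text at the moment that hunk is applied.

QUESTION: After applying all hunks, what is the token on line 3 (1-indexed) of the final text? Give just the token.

Hunk 1: at line 1 remove [zvr,zuyys,jbg] add [hgrh,eiwy,prcw] -> 10 lines: qvp hgrh eiwy prcw ptf jfty pyrx ngcn lkv dept
Hunk 2: at line 4 remove [ptf,jfty,pyrx] add [dalp,ucoec] -> 9 lines: qvp hgrh eiwy prcw dalp ucoec ngcn lkv dept
Hunk 3: at line 2 remove [prcw] add [yns] -> 9 lines: qvp hgrh eiwy yns dalp ucoec ngcn lkv dept
Hunk 4: at line 7 remove [lkv] add [hegvb,bjs,tjv] -> 11 lines: qvp hgrh eiwy yns dalp ucoec ngcn hegvb bjs tjv dept
Hunk 5: at line 1 remove [eiwy,yns] add [fah,cxii] -> 11 lines: qvp hgrh fah cxii dalp ucoec ngcn hegvb bjs tjv dept
Final line 3: fah

Answer: fah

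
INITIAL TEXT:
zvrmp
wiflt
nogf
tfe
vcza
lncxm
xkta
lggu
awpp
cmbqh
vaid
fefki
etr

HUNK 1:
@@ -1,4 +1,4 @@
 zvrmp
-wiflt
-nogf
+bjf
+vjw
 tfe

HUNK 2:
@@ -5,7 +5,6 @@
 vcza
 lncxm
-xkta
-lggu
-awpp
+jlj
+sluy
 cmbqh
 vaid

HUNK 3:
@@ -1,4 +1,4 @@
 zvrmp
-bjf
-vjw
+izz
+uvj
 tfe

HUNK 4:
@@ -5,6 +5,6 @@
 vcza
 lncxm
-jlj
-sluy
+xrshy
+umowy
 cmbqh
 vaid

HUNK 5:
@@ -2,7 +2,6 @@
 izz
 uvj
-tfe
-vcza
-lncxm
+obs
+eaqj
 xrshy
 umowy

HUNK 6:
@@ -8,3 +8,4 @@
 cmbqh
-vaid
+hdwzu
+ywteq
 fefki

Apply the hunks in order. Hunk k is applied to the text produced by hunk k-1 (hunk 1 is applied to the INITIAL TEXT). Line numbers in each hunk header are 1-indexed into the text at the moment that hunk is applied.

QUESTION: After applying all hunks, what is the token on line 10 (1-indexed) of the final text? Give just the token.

Answer: ywteq

Derivation:
Hunk 1: at line 1 remove [wiflt,nogf] add [bjf,vjw] -> 13 lines: zvrmp bjf vjw tfe vcza lncxm xkta lggu awpp cmbqh vaid fefki etr
Hunk 2: at line 5 remove [xkta,lggu,awpp] add [jlj,sluy] -> 12 lines: zvrmp bjf vjw tfe vcza lncxm jlj sluy cmbqh vaid fefki etr
Hunk 3: at line 1 remove [bjf,vjw] add [izz,uvj] -> 12 lines: zvrmp izz uvj tfe vcza lncxm jlj sluy cmbqh vaid fefki etr
Hunk 4: at line 5 remove [jlj,sluy] add [xrshy,umowy] -> 12 lines: zvrmp izz uvj tfe vcza lncxm xrshy umowy cmbqh vaid fefki etr
Hunk 5: at line 2 remove [tfe,vcza,lncxm] add [obs,eaqj] -> 11 lines: zvrmp izz uvj obs eaqj xrshy umowy cmbqh vaid fefki etr
Hunk 6: at line 8 remove [vaid] add [hdwzu,ywteq] -> 12 lines: zvrmp izz uvj obs eaqj xrshy umowy cmbqh hdwzu ywteq fefki etr
Final line 10: ywteq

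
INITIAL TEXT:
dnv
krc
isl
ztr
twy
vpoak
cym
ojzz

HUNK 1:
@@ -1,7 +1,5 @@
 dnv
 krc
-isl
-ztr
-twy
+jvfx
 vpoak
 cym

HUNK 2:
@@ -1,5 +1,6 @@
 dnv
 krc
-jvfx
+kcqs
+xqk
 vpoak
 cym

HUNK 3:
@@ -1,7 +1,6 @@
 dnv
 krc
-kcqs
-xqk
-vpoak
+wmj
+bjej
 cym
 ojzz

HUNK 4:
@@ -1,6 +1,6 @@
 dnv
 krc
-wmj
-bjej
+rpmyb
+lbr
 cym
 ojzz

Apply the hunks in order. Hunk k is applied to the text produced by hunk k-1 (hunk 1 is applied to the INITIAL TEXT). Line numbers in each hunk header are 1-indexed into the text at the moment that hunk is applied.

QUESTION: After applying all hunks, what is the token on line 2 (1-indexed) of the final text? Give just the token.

Answer: krc

Derivation:
Hunk 1: at line 1 remove [isl,ztr,twy] add [jvfx] -> 6 lines: dnv krc jvfx vpoak cym ojzz
Hunk 2: at line 1 remove [jvfx] add [kcqs,xqk] -> 7 lines: dnv krc kcqs xqk vpoak cym ojzz
Hunk 3: at line 1 remove [kcqs,xqk,vpoak] add [wmj,bjej] -> 6 lines: dnv krc wmj bjej cym ojzz
Hunk 4: at line 1 remove [wmj,bjej] add [rpmyb,lbr] -> 6 lines: dnv krc rpmyb lbr cym ojzz
Final line 2: krc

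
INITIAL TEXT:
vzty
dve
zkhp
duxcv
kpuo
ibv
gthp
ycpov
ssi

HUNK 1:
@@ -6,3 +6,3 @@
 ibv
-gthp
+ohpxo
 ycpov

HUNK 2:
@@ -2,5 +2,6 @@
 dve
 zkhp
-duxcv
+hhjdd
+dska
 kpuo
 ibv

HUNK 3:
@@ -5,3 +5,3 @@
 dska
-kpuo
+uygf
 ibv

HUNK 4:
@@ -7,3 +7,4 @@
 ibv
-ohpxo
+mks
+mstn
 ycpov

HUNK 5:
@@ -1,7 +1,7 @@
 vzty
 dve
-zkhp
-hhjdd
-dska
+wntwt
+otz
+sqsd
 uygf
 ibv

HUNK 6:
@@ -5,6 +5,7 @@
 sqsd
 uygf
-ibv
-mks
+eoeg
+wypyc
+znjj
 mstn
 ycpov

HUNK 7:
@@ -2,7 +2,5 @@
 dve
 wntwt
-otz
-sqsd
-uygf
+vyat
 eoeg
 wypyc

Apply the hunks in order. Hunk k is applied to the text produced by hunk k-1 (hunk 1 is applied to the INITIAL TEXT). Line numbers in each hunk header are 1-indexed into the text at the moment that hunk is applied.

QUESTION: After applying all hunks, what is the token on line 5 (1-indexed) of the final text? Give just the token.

Hunk 1: at line 6 remove [gthp] add [ohpxo] -> 9 lines: vzty dve zkhp duxcv kpuo ibv ohpxo ycpov ssi
Hunk 2: at line 2 remove [duxcv] add [hhjdd,dska] -> 10 lines: vzty dve zkhp hhjdd dska kpuo ibv ohpxo ycpov ssi
Hunk 3: at line 5 remove [kpuo] add [uygf] -> 10 lines: vzty dve zkhp hhjdd dska uygf ibv ohpxo ycpov ssi
Hunk 4: at line 7 remove [ohpxo] add [mks,mstn] -> 11 lines: vzty dve zkhp hhjdd dska uygf ibv mks mstn ycpov ssi
Hunk 5: at line 1 remove [zkhp,hhjdd,dska] add [wntwt,otz,sqsd] -> 11 lines: vzty dve wntwt otz sqsd uygf ibv mks mstn ycpov ssi
Hunk 6: at line 5 remove [ibv,mks] add [eoeg,wypyc,znjj] -> 12 lines: vzty dve wntwt otz sqsd uygf eoeg wypyc znjj mstn ycpov ssi
Hunk 7: at line 2 remove [otz,sqsd,uygf] add [vyat] -> 10 lines: vzty dve wntwt vyat eoeg wypyc znjj mstn ycpov ssi
Final line 5: eoeg

Answer: eoeg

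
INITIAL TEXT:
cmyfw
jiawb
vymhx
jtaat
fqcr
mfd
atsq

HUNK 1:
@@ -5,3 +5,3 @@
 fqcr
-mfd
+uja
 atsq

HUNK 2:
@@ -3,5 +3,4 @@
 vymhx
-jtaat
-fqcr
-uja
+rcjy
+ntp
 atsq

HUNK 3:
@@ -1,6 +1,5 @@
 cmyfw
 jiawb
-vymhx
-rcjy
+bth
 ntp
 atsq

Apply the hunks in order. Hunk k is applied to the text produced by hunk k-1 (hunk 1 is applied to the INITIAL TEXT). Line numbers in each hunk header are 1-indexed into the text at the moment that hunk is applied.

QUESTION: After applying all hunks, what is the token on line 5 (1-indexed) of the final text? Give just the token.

Hunk 1: at line 5 remove [mfd] add [uja] -> 7 lines: cmyfw jiawb vymhx jtaat fqcr uja atsq
Hunk 2: at line 3 remove [jtaat,fqcr,uja] add [rcjy,ntp] -> 6 lines: cmyfw jiawb vymhx rcjy ntp atsq
Hunk 3: at line 1 remove [vymhx,rcjy] add [bth] -> 5 lines: cmyfw jiawb bth ntp atsq
Final line 5: atsq

Answer: atsq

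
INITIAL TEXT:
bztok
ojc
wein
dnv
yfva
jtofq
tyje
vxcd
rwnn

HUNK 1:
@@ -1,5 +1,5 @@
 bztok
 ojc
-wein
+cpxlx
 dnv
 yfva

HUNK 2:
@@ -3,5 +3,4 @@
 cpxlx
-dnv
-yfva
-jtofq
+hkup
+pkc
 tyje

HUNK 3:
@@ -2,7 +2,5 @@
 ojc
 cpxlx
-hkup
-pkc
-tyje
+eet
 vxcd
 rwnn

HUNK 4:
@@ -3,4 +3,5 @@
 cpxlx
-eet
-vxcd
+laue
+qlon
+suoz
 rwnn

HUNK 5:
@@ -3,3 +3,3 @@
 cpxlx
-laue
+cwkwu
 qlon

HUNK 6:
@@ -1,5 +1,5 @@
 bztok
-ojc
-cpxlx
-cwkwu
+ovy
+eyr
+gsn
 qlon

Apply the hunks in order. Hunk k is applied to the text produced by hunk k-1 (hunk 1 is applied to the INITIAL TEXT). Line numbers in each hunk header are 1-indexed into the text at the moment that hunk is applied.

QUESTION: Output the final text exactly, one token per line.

Answer: bztok
ovy
eyr
gsn
qlon
suoz
rwnn

Derivation:
Hunk 1: at line 1 remove [wein] add [cpxlx] -> 9 lines: bztok ojc cpxlx dnv yfva jtofq tyje vxcd rwnn
Hunk 2: at line 3 remove [dnv,yfva,jtofq] add [hkup,pkc] -> 8 lines: bztok ojc cpxlx hkup pkc tyje vxcd rwnn
Hunk 3: at line 2 remove [hkup,pkc,tyje] add [eet] -> 6 lines: bztok ojc cpxlx eet vxcd rwnn
Hunk 4: at line 3 remove [eet,vxcd] add [laue,qlon,suoz] -> 7 lines: bztok ojc cpxlx laue qlon suoz rwnn
Hunk 5: at line 3 remove [laue] add [cwkwu] -> 7 lines: bztok ojc cpxlx cwkwu qlon suoz rwnn
Hunk 6: at line 1 remove [ojc,cpxlx,cwkwu] add [ovy,eyr,gsn] -> 7 lines: bztok ovy eyr gsn qlon suoz rwnn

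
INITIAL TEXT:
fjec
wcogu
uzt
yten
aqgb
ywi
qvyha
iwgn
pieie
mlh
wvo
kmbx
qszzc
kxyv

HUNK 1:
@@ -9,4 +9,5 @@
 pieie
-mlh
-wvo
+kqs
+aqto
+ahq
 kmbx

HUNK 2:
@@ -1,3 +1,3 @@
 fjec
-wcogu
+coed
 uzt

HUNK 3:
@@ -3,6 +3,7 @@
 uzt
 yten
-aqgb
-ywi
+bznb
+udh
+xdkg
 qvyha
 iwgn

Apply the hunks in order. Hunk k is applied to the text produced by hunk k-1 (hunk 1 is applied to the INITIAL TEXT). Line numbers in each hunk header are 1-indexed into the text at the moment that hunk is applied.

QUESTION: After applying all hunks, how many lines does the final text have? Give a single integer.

Hunk 1: at line 9 remove [mlh,wvo] add [kqs,aqto,ahq] -> 15 lines: fjec wcogu uzt yten aqgb ywi qvyha iwgn pieie kqs aqto ahq kmbx qszzc kxyv
Hunk 2: at line 1 remove [wcogu] add [coed] -> 15 lines: fjec coed uzt yten aqgb ywi qvyha iwgn pieie kqs aqto ahq kmbx qszzc kxyv
Hunk 3: at line 3 remove [aqgb,ywi] add [bznb,udh,xdkg] -> 16 lines: fjec coed uzt yten bznb udh xdkg qvyha iwgn pieie kqs aqto ahq kmbx qszzc kxyv
Final line count: 16

Answer: 16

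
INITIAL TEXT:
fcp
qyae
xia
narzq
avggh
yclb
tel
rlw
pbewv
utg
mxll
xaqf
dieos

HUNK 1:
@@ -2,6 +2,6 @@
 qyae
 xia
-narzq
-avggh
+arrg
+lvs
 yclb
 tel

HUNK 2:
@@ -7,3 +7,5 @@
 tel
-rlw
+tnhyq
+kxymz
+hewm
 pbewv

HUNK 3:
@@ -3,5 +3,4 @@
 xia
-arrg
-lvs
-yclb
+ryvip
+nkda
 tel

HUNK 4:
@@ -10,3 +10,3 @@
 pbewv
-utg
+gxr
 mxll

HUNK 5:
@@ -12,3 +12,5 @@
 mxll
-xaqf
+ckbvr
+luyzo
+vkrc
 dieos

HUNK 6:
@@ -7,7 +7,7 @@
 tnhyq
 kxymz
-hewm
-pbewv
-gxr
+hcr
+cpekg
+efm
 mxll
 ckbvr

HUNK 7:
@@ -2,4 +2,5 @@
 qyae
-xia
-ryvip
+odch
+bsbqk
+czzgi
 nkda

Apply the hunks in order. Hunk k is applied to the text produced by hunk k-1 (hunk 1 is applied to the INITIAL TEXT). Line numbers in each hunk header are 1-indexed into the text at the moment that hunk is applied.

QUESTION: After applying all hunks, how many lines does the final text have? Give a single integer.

Answer: 17

Derivation:
Hunk 1: at line 2 remove [narzq,avggh] add [arrg,lvs] -> 13 lines: fcp qyae xia arrg lvs yclb tel rlw pbewv utg mxll xaqf dieos
Hunk 2: at line 7 remove [rlw] add [tnhyq,kxymz,hewm] -> 15 lines: fcp qyae xia arrg lvs yclb tel tnhyq kxymz hewm pbewv utg mxll xaqf dieos
Hunk 3: at line 3 remove [arrg,lvs,yclb] add [ryvip,nkda] -> 14 lines: fcp qyae xia ryvip nkda tel tnhyq kxymz hewm pbewv utg mxll xaqf dieos
Hunk 4: at line 10 remove [utg] add [gxr] -> 14 lines: fcp qyae xia ryvip nkda tel tnhyq kxymz hewm pbewv gxr mxll xaqf dieos
Hunk 5: at line 12 remove [xaqf] add [ckbvr,luyzo,vkrc] -> 16 lines: fcp qyae xia ryvip nkda tel tnhyq kxymz hewm pbewv gxr mxll ckbvr luyzo vkrc dieos
Hunk 6: at line 7 remove [hewm,pbewv,gxr] add [hcr,cpekg,efm] -> 16 lines: fcp qyae xia ryvip nkda tel tnhyq kxymz hcr cpekg efm mxll ckbvr luyzo vkrc dieos
Hunk 7: at line 2 remove [xia,ryvip] add [odch,bsbqk,czzgi] -> 17 lines: fcp qyae odch bsbqk czzgi nkda tel tnhyq kxymz hcr cpekg efm mxll ckbvr luyzo vkrc dieos
Final line count: 17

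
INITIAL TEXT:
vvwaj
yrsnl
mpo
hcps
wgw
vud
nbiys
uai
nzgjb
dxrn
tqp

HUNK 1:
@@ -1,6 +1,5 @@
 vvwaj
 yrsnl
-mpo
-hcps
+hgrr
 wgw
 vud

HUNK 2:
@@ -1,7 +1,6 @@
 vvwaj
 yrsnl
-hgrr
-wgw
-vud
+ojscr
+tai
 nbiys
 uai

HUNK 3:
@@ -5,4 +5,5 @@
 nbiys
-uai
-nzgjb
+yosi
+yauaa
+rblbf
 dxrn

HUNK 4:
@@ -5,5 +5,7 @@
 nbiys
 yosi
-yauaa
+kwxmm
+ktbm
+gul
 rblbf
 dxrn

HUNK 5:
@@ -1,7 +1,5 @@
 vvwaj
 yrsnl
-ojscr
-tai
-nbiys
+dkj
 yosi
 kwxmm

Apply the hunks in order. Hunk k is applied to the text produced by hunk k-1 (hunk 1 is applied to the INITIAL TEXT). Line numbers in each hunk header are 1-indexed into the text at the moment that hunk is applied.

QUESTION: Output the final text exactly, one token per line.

Hunk 1: at line 1 remove [mpo,hcps] add [hgrr] -> 10 lines: vvwaj yrsnl hgrr wgw vud nbiys uai nzgjb dxrn tqp
Hunk 2: at line 1 remove [hgrr,wgw,vud] add [ojscr,tai] -> 9 lines: vvwaj yrsnl ojscr tai nbiys uai nzgjb dxrn tqp
Hunk 3: at line 5 remove [uai,nzgjb] add [yosi,yauaa,rblbf] -> 10 lines: vvwaj yrsnl ojscr tai nbiys yosi yauaa rblbf dxrn tqp
Hunk 4: at line 5 remove [yauaa] add [kwxmm,ktbm,gul] -> 12 lines: vvwaj yrsnl ojscr tai nbiys yosi kwxmm ktbm gul rblbf dxrn tqp
Hunk 5: at line 1 remove [ojscr,tai,nbiys] add [dkj] -> 10 lines: vvwaj yrsnl dkj yosi kwxmm ktbm gul rblbf dxrn tqp

Answer: vvwaj
yrsnl
dkj
yosi
kwxmm
ktbm
gul
rblbf
dxrn
tqp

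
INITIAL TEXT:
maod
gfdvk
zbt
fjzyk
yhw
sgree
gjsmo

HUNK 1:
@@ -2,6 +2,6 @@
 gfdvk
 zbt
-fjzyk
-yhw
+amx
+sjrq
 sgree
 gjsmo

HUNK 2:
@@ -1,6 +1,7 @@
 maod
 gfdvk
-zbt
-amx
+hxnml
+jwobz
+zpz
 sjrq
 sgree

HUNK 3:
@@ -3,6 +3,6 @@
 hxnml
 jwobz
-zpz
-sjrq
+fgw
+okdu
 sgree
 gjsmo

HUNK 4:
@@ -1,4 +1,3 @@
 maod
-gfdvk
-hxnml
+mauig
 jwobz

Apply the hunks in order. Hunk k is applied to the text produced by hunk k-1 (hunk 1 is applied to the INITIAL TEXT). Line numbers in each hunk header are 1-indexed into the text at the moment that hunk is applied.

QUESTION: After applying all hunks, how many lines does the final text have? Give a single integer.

Hunk 1: at line 2 remove [fjzyk,yhw] add [amx,sjrq] -> 7 lines: maod gfdvk zbt amx sjrq sgree gjsmo
Hunk 2: at line 1 remove [zbt,amx] add [hxnml,jwobz,zpz] -> 8 lines: maod gfdvk hxnml jwobz zpz sjrq sgree gjsmo
Hunk 3: at line 3 remove [zpz,sjrq] add [fgw,okdu] -> 8 lines: maod gfdvk hxnml jwobz fgw okdu sgree gjsmo
Hunk 4: at line 1 remove [gfdvk,hxnml] add [mauig] -> 7 lines: maod mauig jwobz fgw okdu sgree gjsmo
Final line count: 7

Answer: 7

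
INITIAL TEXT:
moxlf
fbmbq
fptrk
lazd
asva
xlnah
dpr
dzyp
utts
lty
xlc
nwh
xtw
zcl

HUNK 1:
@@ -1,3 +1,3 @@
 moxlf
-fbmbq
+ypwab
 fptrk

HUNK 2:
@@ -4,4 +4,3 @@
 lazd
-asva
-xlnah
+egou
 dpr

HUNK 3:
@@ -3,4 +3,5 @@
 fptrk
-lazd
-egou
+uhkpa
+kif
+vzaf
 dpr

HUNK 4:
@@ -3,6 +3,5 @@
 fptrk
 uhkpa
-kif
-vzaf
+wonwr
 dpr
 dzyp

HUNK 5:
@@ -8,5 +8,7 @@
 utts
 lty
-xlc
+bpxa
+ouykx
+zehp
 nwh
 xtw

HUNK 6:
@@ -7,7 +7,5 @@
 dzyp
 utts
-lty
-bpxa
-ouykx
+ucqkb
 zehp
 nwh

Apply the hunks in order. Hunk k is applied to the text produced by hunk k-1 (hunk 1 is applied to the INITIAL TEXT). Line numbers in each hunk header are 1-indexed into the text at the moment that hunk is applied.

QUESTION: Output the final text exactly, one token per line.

Answer: moxlf
ypwab
fptrk
uhkpa
wonwr
dpr
dzyp
utts
ucqkb
zehp
nwh
xtw
zcl

Derivation:
Hunk 1: at line 1 remove [fbmbq] add [ypwab] -> 14 lines: moxlf ypwab fptrk lazd asva xlnah dpr dzyp utts lty xlc nwh xtw zcl
Hunk 2: at line 4 remove [asva,xlnah] add [egou] -> 13 lines: moxlf ypwab fptrk lazd egou dpr dzyp utts lty xlc nwh xtw zcl
Hunk 3: at line 3 remove [lazd,egou] add [uhkpa,kif,vzaf] -> 14 lines: moxlf ypwab fptrk uhkpa kif vzaf dpr dzyp utts lty xlc nwh xtw zcl
Hunk 4: at line 3 remove [kif,vzaf] add [wonwr] -> 13 lines: moxlf ypwab fptrk uhkpa wonwr dpr dzyp utts lty xlc nwh xtw zcl
Hunk 5: at line 8 remove [xlc] add [bpxa,ouykx,zehp] -> 15 lines: moxlf ypwab fptrk uhkpa wonwr dpr dzyp utts lty bpxa ouykx zehp nwh xtw zcl
Hunk 6: at line 7 remove [lty,bpxa,ouykx] add [ucqkb] -> 13 lines: moxlf ypwab fptrk uhkpa wonwr dpr dzyp utts ucqkb zehp nwh xtw zcl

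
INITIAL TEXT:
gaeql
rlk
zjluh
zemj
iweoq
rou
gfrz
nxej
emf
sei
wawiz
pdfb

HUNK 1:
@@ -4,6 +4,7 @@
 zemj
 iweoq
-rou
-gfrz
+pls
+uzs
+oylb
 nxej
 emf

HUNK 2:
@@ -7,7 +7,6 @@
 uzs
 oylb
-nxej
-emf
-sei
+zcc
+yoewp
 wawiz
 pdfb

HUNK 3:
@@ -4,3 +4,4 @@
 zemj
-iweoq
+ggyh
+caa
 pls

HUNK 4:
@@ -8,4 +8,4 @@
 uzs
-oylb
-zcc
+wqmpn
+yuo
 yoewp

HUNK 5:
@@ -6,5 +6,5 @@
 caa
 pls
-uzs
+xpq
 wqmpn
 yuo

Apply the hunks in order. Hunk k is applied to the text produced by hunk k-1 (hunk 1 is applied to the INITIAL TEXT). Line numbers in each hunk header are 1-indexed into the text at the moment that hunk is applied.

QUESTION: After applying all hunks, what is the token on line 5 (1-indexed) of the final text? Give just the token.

Hunk 1: at line 4 remove [rou,gfrz] add [pls,uzs,oylb] -> 13 lines: gaeql rlk zjluh zemj iweoq pls uzs oylb nxej emf sei wawiz pdfb
Hunk 2: at line 7 remove [nxej,emf,sei] add [zcc,yoewp] -> 12 lines: gaeql rlk zjluh zemj iweoq pls uzs oylb zcc yoewp wawiz pdfb
Hunk 3: at line 4 remove [iweoq] add [ggyh,caa] -> 13 lines: gaeql rlk zjluh zemj ggyh caa pls uzs oylb zcc yoewp wawiz pdfb
Hunk 4: at line 8 remove [oylb,zcc] add [wqmpn,yuo] -> 13 lines: gaeql rlk zjluh zemj ggyh caa pls uzs wqmpn yuo yoewp wawiz pdfb
Hunk 5: at line 6 remove [uzs] add [xpq] -> 13 lines: gaeql rlk zjluh zemj ggyh caa pls xpq wqmpn yuo yoewp wawiz pdfb
Final line 5: ggyh

Answer: ggyh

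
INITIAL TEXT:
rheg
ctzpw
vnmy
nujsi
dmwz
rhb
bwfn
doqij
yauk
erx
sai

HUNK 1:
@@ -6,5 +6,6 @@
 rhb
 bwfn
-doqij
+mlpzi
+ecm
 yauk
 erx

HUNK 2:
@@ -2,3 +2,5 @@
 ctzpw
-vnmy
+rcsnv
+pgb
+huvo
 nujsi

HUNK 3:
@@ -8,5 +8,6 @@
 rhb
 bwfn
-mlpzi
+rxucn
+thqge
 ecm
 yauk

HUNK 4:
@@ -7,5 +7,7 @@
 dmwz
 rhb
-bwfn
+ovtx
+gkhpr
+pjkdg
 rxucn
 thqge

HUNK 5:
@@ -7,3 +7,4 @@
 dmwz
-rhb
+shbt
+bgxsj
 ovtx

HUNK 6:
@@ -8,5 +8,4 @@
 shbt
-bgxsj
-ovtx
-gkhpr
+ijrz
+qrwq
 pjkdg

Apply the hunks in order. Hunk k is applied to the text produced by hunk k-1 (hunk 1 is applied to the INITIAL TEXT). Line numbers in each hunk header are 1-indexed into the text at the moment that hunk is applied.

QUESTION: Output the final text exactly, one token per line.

Hunk 1: at line 6 remove [doqij] add [mlpzi,ecm] -> 12 lines: rheg ctzpw vnmy nujsi dmwz rhb bwfn mlpzi ecm yauk erx sai
Hunk 2: at line 2 remove [vnmy] add [rcsnv,pgb,huvo] -> 14 lines: rheg ctzpw rcsnv pgb huvo nujsi dmwz rhb bwfn mlpzi ecm yauk erx sai
Hunk 3: at line 8 remove [mlpzi] add [rxucn,thqge] -> 15 lines: rheg ctzpw rcsnv pgb huvo nujsi dmwz rhb bwfn rxucn thqge ecm yauk erx sai
Hunk 4: at line 7 remove [bwfn] add [ovtx,gkhpr,pjkdg] -> 17 lines: rheg ctzpw rcsnv pgb huvo nujsi dmwz rhb ovtx gkhpr pjkdg rxucn thqge ecm yauk erx sai
Hunk 5: at line 7 remove [rhb] add [shbt,bgxsj] -> 18 lines: rheg ctzpw rcsnv pgb huvo nujsi dmwz shbt bgxsj ovtx gkhpr pjkdg rxucn thqge ecm yauk erx sai
Hunk 6: at line 8 remove [bgxsj,ovtx,gkhpr] add [ijrz,qrwq] -> 17 lines: rheg ctzpw rcsnv pgb huvo nujsi dmwz shbt ijrz qrwq pjkdg rxucn thqge ecm yauk erx sai

Answer: rheg
ctzpw
rcsnv
pgb
huvo
nujsi
dmwz
shbt
ijrz
qrwq
pjkdg
rxucn
thqge
ecm
yauk
erx
sai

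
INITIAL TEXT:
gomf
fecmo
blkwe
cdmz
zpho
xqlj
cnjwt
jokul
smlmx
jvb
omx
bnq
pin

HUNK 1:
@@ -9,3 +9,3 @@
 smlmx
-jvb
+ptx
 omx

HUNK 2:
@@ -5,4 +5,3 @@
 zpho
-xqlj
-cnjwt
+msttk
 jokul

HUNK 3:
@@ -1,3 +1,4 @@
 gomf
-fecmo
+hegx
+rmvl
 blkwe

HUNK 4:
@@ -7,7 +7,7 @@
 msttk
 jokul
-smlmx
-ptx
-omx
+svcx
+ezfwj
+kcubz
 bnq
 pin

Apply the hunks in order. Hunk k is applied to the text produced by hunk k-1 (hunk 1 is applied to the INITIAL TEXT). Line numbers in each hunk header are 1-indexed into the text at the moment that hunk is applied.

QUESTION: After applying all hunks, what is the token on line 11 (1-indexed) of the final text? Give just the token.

Hunk 1: at line 9 remove [jvb] add [ptx] -> 13 lines: gomf fecmo blkwe cdmz zpho xqlj cnjwt jokul smlmx ptx omx bnq pin
Hunk 2: at line 5 remove [xqlj,cnjwt] add [msttk] -> 12 lines: gomf fecmo blkwe cdmz zpho msttk jokul smlmx ptx omx bnq pin
Hunk 3: at line 1 remove [fecmo] add [hegx,rmvl] -> 13 lines: gomf hegx rmvl blkwe cdmz zpho msttk jokul smlmx ptx omx bnq pin
Hunk 4: at line 7 remove [smlmx,ptx,omx] add [svcx,ezfwj,kcubz] -> 13 lines: gomf hegx rmvl blkwe cdmz zpho msttk jokul svcx ezfwj kcubz bnq pin
Final line 11: kcubz

Answer: kcubz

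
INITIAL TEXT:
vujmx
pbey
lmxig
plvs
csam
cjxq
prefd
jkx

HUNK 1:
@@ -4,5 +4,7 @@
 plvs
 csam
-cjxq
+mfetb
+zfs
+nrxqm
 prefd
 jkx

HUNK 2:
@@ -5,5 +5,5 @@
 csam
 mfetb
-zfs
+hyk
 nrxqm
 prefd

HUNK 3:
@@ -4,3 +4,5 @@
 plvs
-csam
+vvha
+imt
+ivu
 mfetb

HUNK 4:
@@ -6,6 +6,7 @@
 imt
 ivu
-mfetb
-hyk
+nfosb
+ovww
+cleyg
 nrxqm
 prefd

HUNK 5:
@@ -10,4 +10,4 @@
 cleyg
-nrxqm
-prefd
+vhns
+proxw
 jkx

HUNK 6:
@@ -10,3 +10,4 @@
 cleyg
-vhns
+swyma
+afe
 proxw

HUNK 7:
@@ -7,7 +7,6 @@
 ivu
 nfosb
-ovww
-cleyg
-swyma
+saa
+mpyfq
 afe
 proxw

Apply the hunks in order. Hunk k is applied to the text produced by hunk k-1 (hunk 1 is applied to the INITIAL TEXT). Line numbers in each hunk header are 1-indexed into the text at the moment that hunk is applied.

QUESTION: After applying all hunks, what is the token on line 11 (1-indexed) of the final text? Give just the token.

Hunk 1: at line 4 remove [cjxq] add [mfetb,zfs,nrxqm] -> 10 lines: vujmx pbey lmxig plvs csam mfetb zfs nrxqm prefd jkx
Hunk 2: at line 5 remove [zfs] add [hyk] -> 10 lines: vujmx pbey lmxig plvs csam mfetb hyk nrxqm prefd jkx
Hunk 3: at line 4 remove [csam] add [vvha,imt,ivu] -> 12 lines: vujmx pbey lmxig plvs vvha imt ivu mfetb hyk nrxqm prefd jkx
Hunk 4: at line 6 remove [mfetb,hyk] add [nfosb,ovww,cleyg] -> 13 lines: vujmx pbey lmxig plvs vvha imt ivu nfosb ovww cleyg nrxqm prefd jkx
Hunk 5: at line 10 remove [nrxqm,prefd] add [vhns,proxw] -> 13 lines: vujmx pbey lmxig plvs vvha imt ivu nfosb ovww cleyg vhns proxw jkx
Hunk 6: at line 10 remove [vhns] add [swyma,afe] -> 14 lines: vujmx pbey lmxig plvs vvha imt ivu nfosb ovww cleyg swyma afe proxw jkx
Hunk 7: at line 7 remove [ovww,cleyg,swyma] add [saa,mpyfq] -> 13 lines: vujmx pbey lmxig plvs vvha imt ivu nfosb saa mpyfq afe proxw jkx
Final line 11: afe

Answer: afe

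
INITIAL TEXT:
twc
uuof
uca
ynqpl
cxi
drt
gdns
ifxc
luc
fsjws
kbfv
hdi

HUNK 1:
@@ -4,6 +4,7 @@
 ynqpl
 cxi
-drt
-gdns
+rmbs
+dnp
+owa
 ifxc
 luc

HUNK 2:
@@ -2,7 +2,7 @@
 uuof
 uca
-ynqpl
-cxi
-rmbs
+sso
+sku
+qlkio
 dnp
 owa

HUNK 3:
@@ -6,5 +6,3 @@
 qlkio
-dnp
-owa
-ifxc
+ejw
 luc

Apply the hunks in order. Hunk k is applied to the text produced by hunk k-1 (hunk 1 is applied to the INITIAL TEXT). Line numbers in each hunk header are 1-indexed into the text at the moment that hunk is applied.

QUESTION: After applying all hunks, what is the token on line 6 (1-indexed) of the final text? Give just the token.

Answer: qlkio

Derivation:
Hunk 1: at line 4 remove [drt,gdns] add [rmbs,dnp,owa] -> 13 lines: twc uuof uca ynqpl cxi rmbs dnp owa ifxc luc fsjws kbfv hdi
Hunk 2: at line 2 remove [ynqpl,cxi,rmbs] add [sso,sku,qlkio] -> 13 lines: twc uuof uca sso sku qlkio dnp owa ifxc luc fsjws kbfv hdi
Hunk 3: at line 6 remove [dnp,owa,ifxc] add [ejw] -> 11 lines: twc uuof uca sso sku qlkio ejw luc fsjws kbfv hdi
Final line 6: qlkio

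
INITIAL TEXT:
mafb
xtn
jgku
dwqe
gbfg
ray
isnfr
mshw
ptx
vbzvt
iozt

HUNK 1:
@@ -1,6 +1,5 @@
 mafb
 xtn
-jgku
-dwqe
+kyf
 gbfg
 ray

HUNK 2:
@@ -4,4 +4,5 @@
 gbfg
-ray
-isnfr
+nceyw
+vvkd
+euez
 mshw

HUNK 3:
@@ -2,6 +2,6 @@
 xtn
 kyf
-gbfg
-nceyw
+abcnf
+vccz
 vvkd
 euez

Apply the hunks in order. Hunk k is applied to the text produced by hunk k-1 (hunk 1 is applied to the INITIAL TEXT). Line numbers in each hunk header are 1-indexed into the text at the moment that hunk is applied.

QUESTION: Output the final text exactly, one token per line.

Answer: mafb
xtn
kyf
abcnf
vccz
vvkd
euez
mshw
ptx
vbzvt
iozt

Derivation:
Hunk 1: at line 1 remove [jgku,dwqe] add [kyf] -> 10 lines: mafb xtn kyf gbfg ray isnfr mshw ptx vbzvt iozt
Hunk 2: at line 4 remove [ray,isnfr] add [nceyw,vvkd,euez] -> 11 lines: mafb xtn kyf gbfg nceyw vvkd euez mshw ptx vbzvt iozt
Hunk 3: at line 2 remove [gbfg,nceyw] add [abcnf,vccz] -> 11 lines: mafb xtn kyf abcnf vccz vvkd euez mshw ptx vbzvt iozt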